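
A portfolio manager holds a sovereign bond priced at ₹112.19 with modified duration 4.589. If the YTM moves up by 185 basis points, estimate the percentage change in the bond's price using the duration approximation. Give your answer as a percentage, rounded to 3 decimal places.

Duration approximation: ΔP/P ≈ -D_mod · Δy = -4.589 × (+0.0185) = -0.0848965.
As a percentage: -8.48965%.

-8.490%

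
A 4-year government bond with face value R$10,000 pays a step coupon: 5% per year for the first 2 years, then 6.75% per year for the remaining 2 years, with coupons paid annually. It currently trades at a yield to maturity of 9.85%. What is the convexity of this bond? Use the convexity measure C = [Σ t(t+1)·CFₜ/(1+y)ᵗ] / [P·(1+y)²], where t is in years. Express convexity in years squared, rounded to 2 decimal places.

14.86

With y = 0.0985:
  t   CF        PV=CF/(1+0.0985)^t    t·PV        t(t+1)·PV
  1       500.00       455.1661       455.1661         910.3323
  2       500.00       414.3524       828.7048       2,486.1145
  3       675.00       509.2178     1,527.6534       6,110.6138
  4    10,675.00     7,331.0746    29,324.2984     146,621.4919
  Σ                  8,709.8110    32,135.8228     156,128.5525
P = 8,709.8110.
Convexity = Σ t(t+1)·PV / [P·(1+y)²] = 156,128.5525 / (8,709.8110 × 1.206702) = 14.85503.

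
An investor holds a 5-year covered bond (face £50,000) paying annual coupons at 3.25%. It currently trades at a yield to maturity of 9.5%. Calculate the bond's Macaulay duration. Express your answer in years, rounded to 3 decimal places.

Periodic yield y = 0.095. Discount each cash flow and weight by its year:
  t   CF        PV=CF/(1+0.095)^t    t·PV
  1     1,625.00     1,484.0183     1,484.0183
  2     1,625.00     1,355.2678     2,710.5356
  3     1,625.00     1,237.6875     3,713.0625
  4     1,625.00     1,130.3082     4,521.2329
  5    51,625.00    32,793.6282   163,968.1411
  Σ                 38,000.9100   176,396.9904
Price P = Σ PV = 38,000.9100.
Macaulay duration = Σ(t·PV) / P = 176,396.9904 / 38,000.9100 = 4.64191 years.

4.642 years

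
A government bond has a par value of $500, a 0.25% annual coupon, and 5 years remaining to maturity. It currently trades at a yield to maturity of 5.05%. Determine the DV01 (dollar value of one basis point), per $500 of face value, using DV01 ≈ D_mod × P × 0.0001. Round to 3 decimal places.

Periodic yield y = 0.0505.
  t   CF        PV=CF/(1+0.0505)^t    t·PV
  1         1.25         1.1899         1.1899
  2         1.25         1.1327         2.2654
  3         1.25         1.0783         3.2348
  4         1.25         1.0264         4.1057
  5       501.25       391.8087     1,959.0436
  Σ                    396.2360     1,969.8394
P = 396.2360; D_Mac = 4.97138 yrs; D_mod = 4.73239 yrs.
DV01 ≈ 4.73239 × 396.2360 × 0.0001 = 0.187514.

$0.188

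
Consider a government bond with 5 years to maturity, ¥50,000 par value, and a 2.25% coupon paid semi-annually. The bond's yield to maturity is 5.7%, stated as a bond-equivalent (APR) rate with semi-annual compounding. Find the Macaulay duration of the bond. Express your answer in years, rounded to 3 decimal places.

Periodic yield y = 0.0285. Discount each cash flow and weight by its period:
  t   CF        PV=CF/(1+0.0285)^t    t·PV
  1       562.50       546.9130       546.9130
  2       562.50       531.7579     1,063.5158
  3       562.50       517.0227     1,551.0682
  4       562.50       502.6959     2,010.7836
  5       562.50       488.7661     2,443.8303
  6       562.50       475.2222     2,851.3334
  7       562.50       462.0537     3,234.3759
  8       562.50       449.2501     3,594.0006
  9       562.50       436.8012     3,931.2112
  10   50,562.50    38,175.5743   381,755.7426
  Σ                 42,586.0571   402,982.7745
Price P = Σ PV = 42,586.0571.
Macaulay duration = Σ(t·PV) / P = 402,982.7745 / 42,586.0571 = 9.46279 half-year periods.
In years: 9.46279 / 2 = 4.73139 years.

4.731 years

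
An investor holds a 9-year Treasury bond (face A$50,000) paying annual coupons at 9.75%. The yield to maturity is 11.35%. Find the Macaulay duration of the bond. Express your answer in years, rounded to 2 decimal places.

6.25 years

Periodic yield y = 0.1135. Discount each cash flow and weight by its year:
  t   CF        PV=CF/(1+0.1135)^t    t·PV
  1     4,875.00     4,378.0871     4,378.0871
  2     4,875.00     3,931.8250     7,863.6500
  3     4,875.00     3,531.0507    10,593.1522
  4     4,875.00     3,171.1277    12,684.5109
  5     4,875.00     2,847.8920    14,239.4599
  6     4,875.00     2,557.6039    15,345.6236
  7     4,875.00     2,296.9052    16,078.3364
  8     4,875.00     2,062.7797    16,502.2376
  9    54,875.00    20,852.7118   187,674.4062
  Σ                 45,629.9832   285,359.4638
Price P = Σ PV = 45,629.9832.
Macaulay duration = Σ(t·PV) / P = 285,359.4638 / 45,629.9832 = 6.25377 years.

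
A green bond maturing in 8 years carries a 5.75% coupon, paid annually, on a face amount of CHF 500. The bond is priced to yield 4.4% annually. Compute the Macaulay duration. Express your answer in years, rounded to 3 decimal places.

Periodic yield y = 0.044. Discount each cash flow and weight by its year:
  t   CF        PV=CF/(1+0.044)^t    t·PV
  1        28.75        27.5383        27.5383
  2        28.75        26.3777        52.7554
  3        28.75        25.2660        75.7980
  4        28.75        24.2011        96.8046
  5        28.75        23.1812       115.9059
  6        28.75        22.2042       133.2251
  7        28.75        21.2684       148.8786
  8       528.75       374.6678     2,997.3425
  Σ                    544.7047     3,648.2484
Price P = Σ PV = 544.7047.
Macaulay duration = Σ(t·PV) / P = 3,648.2484 / 544.7047 = 6.69766 years.

6.698 years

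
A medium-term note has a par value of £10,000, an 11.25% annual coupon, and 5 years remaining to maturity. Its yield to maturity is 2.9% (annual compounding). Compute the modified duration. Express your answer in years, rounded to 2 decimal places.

4.11 years

Periodic yield y = 0.029. First find Macaulay duration:
  t   CF        PV=CF/(1+0.029)^t    t·PV
  1     1,125.00     1,093.2945     1,093.2945
  2     1,125.00     1,062.4825     2,124.9649
  3     1,125.00     1,032.5388     3,097.6165
  4     1,125.00     1,003.4391     4,013.7564
  5    11,125.00     9,643.2438    48,216.2189
  Σ                 13,834.9987    58,545.8513
P = 13,834.9987; Macaulay duration = 58,545.8513 / 13,834.9987 = 4.23172 years.
Modified duration = D_Mac / (1 + y) = 4.23172 / 1.029 = 4.11246 years.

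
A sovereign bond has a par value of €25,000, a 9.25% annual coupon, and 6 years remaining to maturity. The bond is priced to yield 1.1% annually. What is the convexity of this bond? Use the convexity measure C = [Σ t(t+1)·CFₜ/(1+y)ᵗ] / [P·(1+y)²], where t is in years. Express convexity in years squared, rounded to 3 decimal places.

With y = 0.011:
  t   CF        PV=CF/(1+0.011)^t    t·PV        t(t+1)·PV
  1     2,312.50     2,287.3393     2,287.3393       4,574.6785
  2     2,312.50     2,262.4523     4,524.9046      13,574.7138
  3     2,312.50     2,237.8361     6,713.5083      26,854.0331
  4     2,312.50     2,213.4877     8,853.9509      44,269.7546
  5     2,312.50     2,189.4043    10,947.0214      65,682.1285
  6    27,312.50    25,577.2896   153,463.7376   1,074,246.1631
  Σ                 36,767.8093   186,790.4621   1,229,201.4716
P = 36,767.8093.
Convexity = Σ t(t+1)·PV / [P·(1+y)²] = 1,229,201.4716 / (36,767.8093 × 1.022121) = 32.70793.

32.708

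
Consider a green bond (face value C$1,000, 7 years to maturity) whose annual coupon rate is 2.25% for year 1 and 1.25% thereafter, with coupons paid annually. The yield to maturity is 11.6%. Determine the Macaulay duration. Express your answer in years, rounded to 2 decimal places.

Periodic yield y = 0.116. Discount each cash flow and weight by its year:
  t   CF        PV=CF/(1+0.116)^t    t·PV
  1        22.50        20.1613        20.1613
  2        12.50        10.0365        20.0730
  3        12.50         8.9933        26.9798
  4        12.50         8.0585        32.2339
  5        12.50         7.2209        36.1043
  6        12.50         6.4703        38.8218
  7     1,012.50       469.6190     3,287.3331
  Σ                    530.5597     3,461.7072
Price P = Σ PV = 530.5597.
Macaulay duration = Σ(t·PV) / P = 3,461.7072 / 530.5597 = 6.52463 years.

6.52 years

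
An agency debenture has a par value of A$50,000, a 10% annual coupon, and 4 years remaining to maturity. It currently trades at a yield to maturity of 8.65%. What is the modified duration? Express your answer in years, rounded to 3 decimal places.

Periodic yield y = 0.0865. First find Macaulay duration:
  t   CF        PV=CF/(1+0.0865)^t    t·PV
  1     5,000.00     4,601.9328     4,601.9328
  2     5,000.00     4,235.5571     8,471.1142
  3     5,000.00     3,898.3499    11,695.0496
  4    55,000.00    39,467.8771   157,871.5083
  Σ                 52,203.7169   182,639.6049
P = 52,203.7169; Macaulay duration = 182,639.6049 / 52,203.7169 = 3.49859 years.
Modified duration = D_Mac / (1 + y) = 3.49859 / 1.0865 = 3.22006 years.

3.220 years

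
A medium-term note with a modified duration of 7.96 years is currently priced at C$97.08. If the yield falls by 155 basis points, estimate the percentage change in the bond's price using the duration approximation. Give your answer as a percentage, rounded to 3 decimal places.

Duration approximation: ΔP/P ≈ -D_mod · Δy = -7.96 × (-0.0155) = +0.123380.
As a percentage: +12.3380%.

+12.338%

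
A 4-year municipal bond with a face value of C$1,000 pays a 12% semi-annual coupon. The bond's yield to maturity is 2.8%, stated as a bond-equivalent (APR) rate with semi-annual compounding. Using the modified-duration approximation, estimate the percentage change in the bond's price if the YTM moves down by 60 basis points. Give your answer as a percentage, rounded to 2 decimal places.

+2.01%

Periodic yield y = 0.014. Modified duration first:
  t   CF        PV=CF/(1+0.014)^t    t·PV
  1        60.00        59.1716        59.1716
  2        60.00        58.3546       116.7093
  3        60.00        57.5489       172.6468
  4        60.00        56.7544       227.0175
  5        60.00        55.9708       279.8540
  6        60.00        55.1980       331.1881
  7        60.00        54.4359       381.0514
  8     1,060.00       948.4233     7,587.3866
  Σ                  1,345.8576     9,155.0254
P = 1,345.8576; D_Mac = 6.80237 half-year periods = 3.40119 yrs; D_mod = 3.40119/(1+0.014) = 3.35423 yrs.
ΔP/P ≈ -D_mod · Δy = -3.35423 × (-0.006) = +0.020125 = +2.0125%.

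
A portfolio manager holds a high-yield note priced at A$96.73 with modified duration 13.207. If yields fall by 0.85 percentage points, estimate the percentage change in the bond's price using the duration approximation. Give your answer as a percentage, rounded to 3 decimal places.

Duration approximation: ΔP/P ≈ -D_mod · Δy = -13.207 × (-0.0085) = +0.1122595.
As a percentage: +11.22595%.

+11.226%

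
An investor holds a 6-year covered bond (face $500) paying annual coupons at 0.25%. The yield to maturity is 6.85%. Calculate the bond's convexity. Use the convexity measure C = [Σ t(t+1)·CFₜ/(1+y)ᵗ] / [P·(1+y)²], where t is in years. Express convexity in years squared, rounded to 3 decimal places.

With y = 0.0685:
  t   CF        PV=CF/(1+0.0685)^t    t·PV        t(t+1)·PV
  1         1.25         1.1699         1.1699           2.3397
  2         1.25         1.0949         2.1897           6.5692
  3         1.25         1.0247         3.0740          12.2961
  4         1.25         0.9590         3.8359          19.1797
  5         1.25         0.8975         4.4875          26.9252
  6       501.25       336.8273     2,020.9635      14,146.7447
  Σ                    341.9732     2,035.7206      14,214.0546
P = 341.9732.
Convexity = Σ t(t+1)·PV / [P·(1+y)²] = 14,214.0546 / (341.9732 × 1.141692) = 36.40633.

36.406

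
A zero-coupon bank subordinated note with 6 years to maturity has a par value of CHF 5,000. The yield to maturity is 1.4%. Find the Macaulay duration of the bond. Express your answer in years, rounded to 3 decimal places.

6.000 years

A zero-coupon bond has a single cash flow at maturity, so its Macaulay duration equals its maturity: 6 years.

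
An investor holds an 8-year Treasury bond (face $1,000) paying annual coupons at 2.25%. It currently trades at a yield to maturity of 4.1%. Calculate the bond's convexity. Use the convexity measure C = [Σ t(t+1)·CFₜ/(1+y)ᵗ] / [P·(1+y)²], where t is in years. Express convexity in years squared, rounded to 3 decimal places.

59.433

With y = 0.041:
  t   CF        PV=CF/(1+0.041)^t    t·PV        t(t+1)·PV
  1        22.50        21.6138        21.6138          43.2277
  2        22.50        20.7626        41.5251         124.5754
  3        22.50        19.9448        59.8345         239.3380
  4        22.50        19.1593        76.6372         383.1860
  5        22.50        18.4047        92.0235         552.1412
  6        22.50        17.6798       106.0790         742.5530
  7        22.50        16.9835       118.8846         951.0765
  8     1,022.50       741.4084     5,931.2669      53,381.4021
  Σ                    875.9569     6,447.8646      56,417.4997
P = 875.9569.
Convexity = Σ t(t+1)·PV / [P·(1+y)²] = 56,417.4997 / (875.9569 × 1.083681) = 59.43327.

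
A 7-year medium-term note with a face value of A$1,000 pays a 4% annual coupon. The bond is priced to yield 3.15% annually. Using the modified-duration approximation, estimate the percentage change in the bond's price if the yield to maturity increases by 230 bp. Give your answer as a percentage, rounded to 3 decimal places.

Periodic yield y = 0.0315. Modified duration first:
  t   CF        PV=CF/(1+0.0315)^t    t·PV
  1        40.00        38.7785        38.7785
  2        40.00        37.5943        75.1885
  3        40.00        36.4462       109.3386
  4        40.00        35.3332       141.3328
  5        40.00        34.2542       171.2710
  6        40.00        33.2081       199.2489
  7     1,040.00       837.0448     5,859.3137
  Σ                  1,052.6593     6,594.4720
P = 1,052.6593; D_Mac = 6.26458 yrs; D_mod = 6.26458/(1+0.0315) = 6.07328 yrs.
ΔP/P ≈ -D_mod · Δy = -6.07328 × (+0.023) = -0.139685 = -13.9685%.

-13.969%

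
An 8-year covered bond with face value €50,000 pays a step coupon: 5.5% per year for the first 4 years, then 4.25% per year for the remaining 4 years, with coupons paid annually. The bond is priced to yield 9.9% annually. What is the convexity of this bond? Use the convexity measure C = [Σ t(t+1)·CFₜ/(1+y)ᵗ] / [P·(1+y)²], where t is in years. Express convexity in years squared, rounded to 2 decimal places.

With y = 0.099:
  t   CF        PV=CF/(1+0.099)^t    t·PV        t(t+1)·PV
  1     2,750.00     2,502.2748     2,502.2748       5,004.5496
  2     2,750.00     2,276.8651     4,553.7303      13,661.1909
  3     2,750.00     2,071.7608     6,215.2825      24,861.1299
  4     2,750.00     1,885.1327     7,540.5308      37,702.6538
  5     2,125.00     1,325.4717     6,627.3587      39,764.1522
  6     2,125.00     1,206.0707     7,236.4244      50,654.9709
  7     2,125.00     1,097.4256     7,681.9792      61,455.8337
  8    52,125.00    24,494.2716   195,954.1726   1,763,587.5530
  Σ                 36,859.2731   238,311.7532   1,996,692.0339
P = 36,859.2731.
Convexity = Σ t(t+1)·PV / [P·(1+y)²] = 1,996,692.0339 / (36,859.2731 × 1.207801) = 44.85067.

44.85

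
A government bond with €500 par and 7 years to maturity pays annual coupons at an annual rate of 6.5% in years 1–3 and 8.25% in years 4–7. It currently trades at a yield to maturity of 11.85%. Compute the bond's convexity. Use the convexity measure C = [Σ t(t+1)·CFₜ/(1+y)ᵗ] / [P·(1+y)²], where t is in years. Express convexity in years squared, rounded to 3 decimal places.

33.175

With y = 0.1185:
  t   CF        PV=CF/(1+0.1185)^t    t·PV        t(t+1)·PV
  1        32.50        29.0568        29.0568          58.1135
  2        32.50        25.9783        51.9567         155.8700
  3        32.50        23.2261        69.6782         278.7126
  4        41.25        26.3560       105.4241         527.1206
  5        41.25        23.5637       117.8186         706.9119
  6        41.25        21.0673       126.4036         884.8249
  7       541.25       247.1417     1,729.9917      13,839.9339
  Σ                    396.3899     2,230.3297      16,451.4875
P = 396.3899.
Convexity = Σ t(t+1)·PV / [P·(1+y)²] = 16,451.4875 / (396.3899 × 1.251042) = 33.17498.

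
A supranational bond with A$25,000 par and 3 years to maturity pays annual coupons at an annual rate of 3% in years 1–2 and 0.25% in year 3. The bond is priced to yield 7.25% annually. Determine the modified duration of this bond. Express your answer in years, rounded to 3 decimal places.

2.709 years

Periodic yield y = 0.0725. First find Macaulay duration:
  t   CF        PV=CF/(1+0.0725)^t    t·PV
  1       750.00       699.3007       699.3007
  2       750.00       652.0286     1,304.0572
  3    25,062.50    20,315.7326    60,947.1977
  Σ                 21,667.0619    62,950.5557
P = 21,667.0619; Macaulay duration = 62,950.5557 / 21,667.0619 = 2.90536 years.
Modified duration = D_Mac / (1 + y) = 2.90536 / 1.0725 = 2.70896 years.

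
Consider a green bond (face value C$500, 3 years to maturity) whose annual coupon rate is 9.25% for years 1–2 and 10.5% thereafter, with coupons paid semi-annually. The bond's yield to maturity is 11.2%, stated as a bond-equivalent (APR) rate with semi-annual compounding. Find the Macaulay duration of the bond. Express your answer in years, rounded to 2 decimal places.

Periodic yield y = 0.056. Discount each cash flow and weight by its period:
  t   CF        PV=CF/(1+0.056)^t    t·PV
  1       23.125        21.8987        21.8987
  2       23.125        20.7374        41.4748
  3       23.125        19.6377        58.9130
  4       23.125        18.5963        74.3851
  5       26.250        19.9899        99.9493
  6      526.250       379.4972     2,276.9833
  Σ                    480.3571     2,573.6042
Price P = Σ PV = 480.3571.
Macaulay duration = Σ(t·PV) / P = 2,573.6042 / 480.3571 = 5.35769 half-year periods.
In years: 5.35769 / 2 = 2.67884 years.

2.68 years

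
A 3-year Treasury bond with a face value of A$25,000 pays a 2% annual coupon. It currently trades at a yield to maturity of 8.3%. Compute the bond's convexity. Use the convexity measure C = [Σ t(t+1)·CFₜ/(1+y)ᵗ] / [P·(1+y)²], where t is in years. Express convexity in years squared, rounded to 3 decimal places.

9.939

With y = 0.083:
  t   CF        PV=CF/(1+0.083)^t    t·PV        t(t+1)·PV
  1       500.00       461.6805       461.6805         923.3610
  2       500.00       426.2978       852.5956       2,557.7868
  3    25,500.00    20,074.9656    60,224.8969     240,899.5876
  Σ                 20,962.9440    61,539.1730     244,380.7355
P = 20,962.9440.
Convexity = Σ t(t+1)·PV / [P·(1+y)²] = 244,380.7355 / (20,962.9440 × 1.172889) = 9.93935.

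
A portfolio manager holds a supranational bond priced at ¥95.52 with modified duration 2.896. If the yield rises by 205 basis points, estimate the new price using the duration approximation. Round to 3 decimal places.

Duration approximation: ΔP/P ≈ -D_mod · Δy = -2.896 × (+0.0205) = -0.059368.
New price ≈ 95.52 × (1 - 0.059368) = 89.84916864.

¥89.849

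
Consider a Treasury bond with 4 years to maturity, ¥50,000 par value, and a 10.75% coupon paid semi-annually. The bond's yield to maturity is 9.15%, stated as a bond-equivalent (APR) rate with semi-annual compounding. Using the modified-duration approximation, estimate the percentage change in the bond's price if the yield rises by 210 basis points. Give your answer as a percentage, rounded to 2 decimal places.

-6.77%

Periodic yield y = 0.04575. Modified duration first:
  t   CF        PV=CF/(1+0.04575)^t    t·PV
  1     2,687.50     2,569.9259     2,569.9259
  2     2,687.50     2,457.4955     4,914.9909
  3     2,687.50     2,349.9837     7,049.9512
  4     2,687.50     2,247.1754     8,988.7018
  5     2,687.50     2,148.8649    10,744.3244
  6     2,687.50     2,054.8552    12,329.1315
  7     2,687.50     1,964.9584    13,754.7088
  8    52,687.50    36,837.0298   294,696.2388
  Σ                 52,630.2889   355,047.9731
P = 52,630.2889; D_Mac = 6.74608 half-year periods = 3.37304 yrs; D_mod = 3.37304/(1+0.04575) = 3.22547 yrs.
ΔP/P ≈ -D_mod · Δy = -3.22547 × (+0.021) = -0.067735 = -6.7735%.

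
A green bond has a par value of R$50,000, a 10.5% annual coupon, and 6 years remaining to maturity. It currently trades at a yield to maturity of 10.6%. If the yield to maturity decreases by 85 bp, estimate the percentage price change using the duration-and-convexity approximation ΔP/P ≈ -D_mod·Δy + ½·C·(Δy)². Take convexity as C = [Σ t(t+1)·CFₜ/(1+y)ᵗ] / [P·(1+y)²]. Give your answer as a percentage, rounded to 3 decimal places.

With y = 0.106:
  t   CF        PV=CF/(1+0.106)^t    t·PV        t(t+1)·PV
  1     5,250.00     4,746.8354     4,746.8354       9,493.6709
  2     5,250.00     4,291.8946     8,583.7892      25,751.3677
  3     5,250.00     3,880.5557    11,641.6671      46,566.6685
  4     5,250.00     3,508.6399    14,034.5595      70,172.7976
  5     5,250.00     3,172.3688    15,861.8439      95,171.0637
  6    55,250.00    30,185.7187   181,114.3122   1,267,800.1854
  Σ                 49,786.0131   235,983.0075   1,514,955.7538
P = 49,786.0131; D_Mac = 4.73995 yrs; D_mod = 4.28567 yrs; C = 24.87610.
Duration effect: -4.28567 × (-0.0085) = +0.036428
Convexity effect: 0.5 × 24.87610 × (-0.0085)² = +0.0008986
ΔP/P ≈ +0.036428 + 0.0008986 = +0.037327 = +3.7327%.

+3.733%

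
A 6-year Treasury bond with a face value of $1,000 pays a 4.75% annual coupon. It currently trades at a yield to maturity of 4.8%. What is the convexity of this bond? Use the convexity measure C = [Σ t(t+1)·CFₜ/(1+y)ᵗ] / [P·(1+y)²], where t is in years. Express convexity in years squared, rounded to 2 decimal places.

32.83

With y = 0.048:
  t   CF        PV=CF/(1+0.048)^t    t·PV        t(t+1)·PV
  1        47.50        45.3244        45.3244          90.6489
  2        47.50        43.2485        86.4970         259.4910
  3        47.50        41.2677       123.8030         495.2118
  4        47.50        39.3775       157.5101         787.5506
  5        47.50        37.5740       187.8699       1,127.2194
  6     1,047.50       790.6538     4,743.9225      33,207.4576
  Σ                    997.4458     5,344.9269      35,967.5792
P = 997.4458.
Convexity = Σ t(t+1)·PV / [P·(1+y)²] = 35,967.5792 / (997.4458 × 1.098304) = 32.83215.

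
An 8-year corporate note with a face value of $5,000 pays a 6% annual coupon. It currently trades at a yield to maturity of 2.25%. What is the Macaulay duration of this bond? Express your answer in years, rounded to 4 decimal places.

6.7634 years

Periodic yield y = 0.0225. Discount each cash flow and weight by its year:
  t   CF        PV=CF/(1+0.0225)^t    t·PV
  1       300.00       293.3985       293.3985
  2       300.00       286.9423       573.8847
  3       300.00       280.6282       841.8846
  4       300.00       274.4530     1,097.8120
  5       300.00       268.4137     1,342.0685
  6       300.00       262.5073     1,575.0437
  7       300.00       256.7308     1,797.1159
  8     5,300.00     4,435.7732    35,486.1859
  Σ                  6,358.8471    43,007.3937
Price P = Σ PV = 6,358.8471.
Macaulay duration = Σ(t·PV) / P = 43,007.3937 / 6,358.8471 = 6.76339 years.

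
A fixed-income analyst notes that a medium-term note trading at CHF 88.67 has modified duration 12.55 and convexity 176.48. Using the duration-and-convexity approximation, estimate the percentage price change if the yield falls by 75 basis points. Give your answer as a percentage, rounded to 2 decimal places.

Duration effect: -D_mod·Δy = -12.55 × (-0.0075) = +0.094125
Convexity effect: ½·C·(Δy)² = 0.5 × 176.48 × (-0.0075)² = +0.0049635
ΔP/P ≈ +0.094125 + 0.0049635 = +0.0990885
= +9.90885%.

+9.91%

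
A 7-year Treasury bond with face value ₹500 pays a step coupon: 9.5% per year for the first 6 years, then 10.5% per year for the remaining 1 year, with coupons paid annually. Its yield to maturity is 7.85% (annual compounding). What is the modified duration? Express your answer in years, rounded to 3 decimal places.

5.097 years

Periodic yield y = 0.0785. First find Macaulay duration:
  t   CF        PV=CF/(1+0.0785)^t    t·PV
  1        47.50        44.0427        44.0427
  2        47.50        40.8370        81.6739
  3        47.50        37.8646       113.5937
  4        47.50        35.1086       140.4342
  5        47.50        32.5531       162.7657
  6        47.50        30.1837       181.1023
  7       552.50       325.5302     2,278.7111
  Σ                    546.1198     3,002.3237
P = 546.1198; Macaulay duration = 3,002.3237 / 546.1198 = 5.49756 years.
Modified duration = D_Mac / (1 + y) = 5.49756 / 1.0785 = 5.09741 years.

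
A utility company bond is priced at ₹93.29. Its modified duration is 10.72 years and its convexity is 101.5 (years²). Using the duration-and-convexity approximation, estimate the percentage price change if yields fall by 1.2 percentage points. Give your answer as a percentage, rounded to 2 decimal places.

+13.59%

Duration effect: -D_mod·Δy = -10.72 × (-0.012) = +0.128640
Convexity effect: ½·C·(Δy)² = 0.5 × 101.5 × (-0.012)² = +0.0073080
ΔP/P ≈ +0.128640 + 0.0073080 = +0.135948
= +13.5948%.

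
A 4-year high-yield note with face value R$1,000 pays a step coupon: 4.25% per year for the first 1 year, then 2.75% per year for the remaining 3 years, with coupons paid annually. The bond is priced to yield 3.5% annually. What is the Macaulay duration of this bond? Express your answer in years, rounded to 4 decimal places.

Periodic yield y = 0.035. Discount each cash flow and weight by its year:
  t   CF        PV=CF/(1+0.035)^t    t·PV
  1        42.50        41.0628        41.0628
  2        27.50        25.6715        51.3431
  3        27.50        24.8034        74.4103
  4     1,027.50       895.4069     3,581.6276
  Σ                    986.9447     3,748.4437
Price P = Σ PV = 986.9447.
Macaulay duration = Σ(t·PV) / P = 3,748.4437 / 986.9447 = 3.79803 years.

3.7980 years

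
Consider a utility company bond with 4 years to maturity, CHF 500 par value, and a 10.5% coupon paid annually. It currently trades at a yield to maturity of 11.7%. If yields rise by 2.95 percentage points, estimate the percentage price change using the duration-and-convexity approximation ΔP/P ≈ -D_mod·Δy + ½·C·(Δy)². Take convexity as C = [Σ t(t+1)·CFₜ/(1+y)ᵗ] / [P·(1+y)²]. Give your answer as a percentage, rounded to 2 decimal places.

-8.55%

With y = 0.117:
  t   CF        PV=CF/(1+0.117)^t    t·PV        t(t+1)·PV
  1        52.50        47.0009        47.0009          94.0018
  2        52.50        42.0778        84.1556         252.4668
  3        52.50        37.6704       113.0111         452.0443
  4       552.50       354.9111     1,419.6444       7,098.2221
  Σ                    481.6602     1,663.8120       7,896.7350
P = 481.6602; D_Mac = 3.45433 yrs; D_mod = 3.09250 yrs; C = 13.14016.
Duration effect: -3.09250 × (+0.0295) = -0.091229
Convexity effect: 0.5 × 13.14016 × (0.0295)² = +0.0057176
ΔP/P ≈ -0.091229 + 0.0057176 = -0.085511 = -8.5511%.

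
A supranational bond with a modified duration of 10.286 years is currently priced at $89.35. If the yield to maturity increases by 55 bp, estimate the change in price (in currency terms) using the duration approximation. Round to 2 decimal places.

Duration approximation: ΔP/P ≈ -D_mod · Δy = -10.286 × (+0.0055) = -0.056573.
ΔP ≈ 89.35 × (-0.056573) = -5.05479755.

-$5.05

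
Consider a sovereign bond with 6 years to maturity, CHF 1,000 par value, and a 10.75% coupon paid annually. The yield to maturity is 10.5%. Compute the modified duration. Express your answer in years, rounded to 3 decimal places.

4.277 years

Periodic yield y = 0.105. First find Macaulay duration:
  t   CF        PV=CF/(1+0.105)^t    t·PV
  1       107.50        97.2851        97.2851
  2       107.50        88.0408       176.0816
  3       107.50        79.6749       239.0248
  4       107.50        72.1040       288.4160
  5       107.50        65.2525       326.2624
  6     1,107.50       608.3732     3,650.2391
  Σ                  1,010.7304     4,777.3090
P = 1,010.7304; Macaulay duration = 4,777.3090 / 1,010.7304 = 4.72659 years.
Modified duration = D_Mac / (1 + y) = 4.72659 / 1.105 = 4.27746 years.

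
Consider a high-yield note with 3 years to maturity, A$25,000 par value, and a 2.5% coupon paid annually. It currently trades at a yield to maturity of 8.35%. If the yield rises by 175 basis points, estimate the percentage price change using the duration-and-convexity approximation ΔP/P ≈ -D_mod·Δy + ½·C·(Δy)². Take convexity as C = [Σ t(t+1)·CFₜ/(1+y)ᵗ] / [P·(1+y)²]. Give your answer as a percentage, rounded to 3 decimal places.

With y = 0.0835:
  t   CF        PV=CF/(1+0.0835)^t    t·PV        t(t+1)·PV
  1       625.00       576.8343       576.8343       1,153.6687
  2       625.00       532.3806     1,064.7611       3,194.2833
  3    25,625.00    20,145.4572    60,436.3715     241,745.4858
  Σ                 21,254.6720    62,077.9669     246,093.4378
P = 21,254.6720; D_Mac = 2.92067 yrs; D_mod = 2.69559 yrs; C = 9.86252.
Duration effect: -2.69559 × (+0.0175) = -0.047173
Convexity effect: 0.5 × 9.86252 × (0.0175)² = +0.0015102
ΔP/P ≈ -0.047173 + 0.0015102 = -0.045663 = -4.5663%.

-4.566%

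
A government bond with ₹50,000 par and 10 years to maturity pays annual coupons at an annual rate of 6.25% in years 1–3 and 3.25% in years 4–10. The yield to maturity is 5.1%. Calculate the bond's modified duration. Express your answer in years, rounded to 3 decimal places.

Periodic yield y = 0.051. First find Macaulay duration:
  t   CF        PV=CF/(1+0.051)^t    t·PV
  1     3,125.00     2,973.3587     2,973.3587
  2     3,125.00     2,829.0758     5,658.1517
  3     3,125.00     2,691.7943     8,075.3830
  4     1,625.00     1,331.8107     5,327.2428
  5     1,625.00     1,267.1843     6,335.9215
  6     1,625.00     1,205.6939     7,234.1635
  7     1,625.00     1,147.1874     8,030.3115
  8     1,625.00     1,091.5198     8,732.1588
  9     1,625.00     1,038.5536     9,346.9825
  10   51,625.00    31,393.0061   313,930.0610
  Σ                 46,969.1847   375,643.7350
P = 46,969.1847; Macaulay duration = 375,643.7350 / 46,969.1847 = 7.99766 years.
Modified duration = D_Mac / (1 + y) = 7.99766 / 1.051 = 7.60958 years.

7.610 years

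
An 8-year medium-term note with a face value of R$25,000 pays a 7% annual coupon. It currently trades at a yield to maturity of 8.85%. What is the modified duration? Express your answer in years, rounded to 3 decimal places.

Periodic yield y = 0.0885. First find Macaulay duration:
  t   CF        PV=CF/(1+0.0885)^t    t·PV
  1     1,750.00     1,607.7170     1,607.7170
  2     1,750.00     1,477.0023     2,954.0047
  3     1,750.00     1,356.9153     4,070.7460
  4     1,750.00     1,246.5919     4,986.3678
  5     1,750.00     1,145.2383     5,726.1917
  6     1,750.00     1,052.1253     6,312.7516
  7     1,750.00       966.5827     6,766.0789
  8    26,750.00    13,573.6398   108,589.1182
  Σ                 22,425.8127   141,012.9758
P = 22,425.8127; Macaulay duration = 141,012.9758 / 22,425.8127 = 6.28798 years.
Modified duration = D_Mac / (1 + y) = 6.28798 / 1.0885 = 5.77674 years.

5.777 years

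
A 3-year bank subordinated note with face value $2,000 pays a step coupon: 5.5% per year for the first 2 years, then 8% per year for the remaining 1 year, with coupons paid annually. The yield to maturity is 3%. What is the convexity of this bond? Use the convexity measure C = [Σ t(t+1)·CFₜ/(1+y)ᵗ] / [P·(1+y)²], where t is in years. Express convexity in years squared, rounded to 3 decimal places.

10.583

With y = 0.03:
  t   CF        PV=CF/(1+0.03)^t    t·PV        t(t+1)·PV
  1       110.00       106.7961       106.7961         213.5922
  2       110.00       103.6856       207.3711         622.1133
  3     2,160.00     1,976.7060     5,930.1180      23,720.4718
  Σ                  2,187.1877     6,244.2852      24,556.1773
P = 2,187.1877.
Convexity = Σ t(t+1)·PV / [P·(1+y)²] = 24,556.1773 / (2,187.1877 × 1.060900) = 10.58279.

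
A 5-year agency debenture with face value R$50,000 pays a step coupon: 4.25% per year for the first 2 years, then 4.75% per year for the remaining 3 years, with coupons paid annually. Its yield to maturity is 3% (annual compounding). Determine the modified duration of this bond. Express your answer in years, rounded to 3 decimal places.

Periodic yield y = 0.03. First find Macaulay duration:
  t   CF        PV=CF/(1+0.03)^t    t·PV
  1     2,125.00     2,063.1068     2,063.1068
  2     2,125.00     2,003.0163     4,006.0326
  3     2,375.00     2,173.4614     6,520.3843
  4     2,375.00     2,110.1567     8,440.6270
  5    52,375.00    45,179.1351   225,895.6754
  Σ                 53,528.8764   246,925.8261
P = 53,528.8764; Macaulay duration = 246,925.8261 / 53,528.8764 = 4.61295 years.
Modified duration = D_Mac / (1 + y) = 4.61295 / 1.03 = 4.47859 years.

4.479 years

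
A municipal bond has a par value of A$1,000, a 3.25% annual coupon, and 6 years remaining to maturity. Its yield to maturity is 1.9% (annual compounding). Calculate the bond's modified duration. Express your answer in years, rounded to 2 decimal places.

Periodic yield y = 0.019. First find Macaulay duration:
  t   CF        PV=CF/(1+0.019)^t    t·PV
  1        32.50        31.8940        31.8940
  2        32.50        31.2993        62.5987
  3        32.50        30.7157        92.1472
  4        32.50        30.1430       120.5720
  5        32.50        29.5810       147.9049
  6     1,032.50       922.2421     5,533.4528
  Σ                  1,075.8752     5,988.5695
P = 1,075.8752; Macaulay duration = 5,988.5695 / 1,075.8752 = 5.56623 years.
Modified duration = D_Mac / (1 + y) = 5.56623 / 1.019 = 5.46244 years.

5.46 years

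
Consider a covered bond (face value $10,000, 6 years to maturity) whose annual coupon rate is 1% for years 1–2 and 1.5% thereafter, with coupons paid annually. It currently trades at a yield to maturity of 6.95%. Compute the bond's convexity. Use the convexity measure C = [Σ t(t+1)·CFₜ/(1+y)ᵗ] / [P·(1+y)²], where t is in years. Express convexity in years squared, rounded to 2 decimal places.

With y = 0.0695:
  t   CF        PV=CF/(1+0.0695)^t    t·PV        t(t+1)·PV
  1       100.00        93.5016        93.5016         187.0033
  2       100.00        87.4256       174.8511         524.5534
  3       150.00       122.6165       367.8495       1,471.3979
  4       150.00       114.6484       458.5937       2,292.9686
  5       150.00       107.1982       535.9908       3,215.9447
  6    10,150.00     6,782.3674    40,694.2041     284,859.4289
  Σ                  7,307.7576    42,324.9909     292,551.2967
P = 7,307.7576.
Convexity = Σ t(t+1)·PV / [P·(1+y)²] = 292,551.2967 / (7,307.7576 × 1.143830) = 34.99905.

35.00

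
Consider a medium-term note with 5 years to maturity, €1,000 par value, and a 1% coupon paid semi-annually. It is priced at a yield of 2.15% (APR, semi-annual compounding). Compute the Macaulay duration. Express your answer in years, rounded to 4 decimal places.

4.8856 years

Periodic yield y = 0.01075. Discount each cash flow and weight by its period:
  t   CF        PV=CF/(1+0.01075)^t    t·PV
  1         5.00         4.9468         4.9468
  2         5.00         4.8942         9.7884
  3         5.00         4.8422        14.5265
  4         5.00         4.7907        19.1626
  5         5.00         4.7397        23.6985
  6         5.00         4.6893        28.1358
  7         5.00         4.6394        32.4759
  8         5.00         4.5901        36.7206
  9         5.00         4.5413        40.8713
  10    1,005.00       903.0849     9,030.8486
  Σ                    945.7585     9,241.1751
Price P = Σ PV = 945.7585.
Macaulay duration = Σ(t·PV) / P = 9,241.1751 / 945.7585 = 9.77118 half-year periods.
In years: 9.77118 / 2 = 4.88559 years.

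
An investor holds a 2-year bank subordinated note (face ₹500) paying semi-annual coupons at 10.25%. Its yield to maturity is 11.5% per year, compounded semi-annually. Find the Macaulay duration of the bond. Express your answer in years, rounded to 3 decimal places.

1.857 years

Periodic yield y = 0.0575. Discount each cash flow and weight by its period:
  t   CF        PV=CF/(1+0.0575)^t    t·PV
  1       25.625        24.2317        24.2317
  2       25.625        22.9141        45.8282
  3       25.625        21.6682        65.0046
  4      525.625       420.2953     1,681.1811
  Σ                    489.1093     1,816.2456
Price P = Σ PV = 489.1093.
Macaulay duration = Σ(t·PV) / P = 1,816.2456 / 489.1093 = 3.71337 half-year periods.
In years: 3.71337 / 2 = 1.85669 years.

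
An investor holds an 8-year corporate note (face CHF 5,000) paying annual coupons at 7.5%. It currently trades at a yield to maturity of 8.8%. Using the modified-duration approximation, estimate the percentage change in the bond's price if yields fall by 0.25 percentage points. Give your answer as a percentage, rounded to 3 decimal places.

+1.430%

Periodic yield y = 0.088. Modified duration first:
  t   CF        PV=CF/(1+0.088)^t    t·PV
  1       375.00       344.6691       344.6691
  2       375.00       316.7915       633.5829
  3       375.00       291.1686       873.5059
  4       375.00       267.6182     1,070.4729
  5       375.00       245.9726     1,229.8632
  6       375.00       226.0778     1,356.4667
  7       375.00       207.7921     1,454.5446
  8     5,375.00     2,737.4570    21,899.6560
  Σ                  4,637.5469    28,862.7613
P = 4,637.5469; D_Mac = 6.22371 yrs; D_mod = 6.22371/(1+0.088) = 5.72032 yrs.
ΔP/P ≈ -D_mod · Δy = -5.72032 × (-0.0025) = +0.014301 = +1.4301%.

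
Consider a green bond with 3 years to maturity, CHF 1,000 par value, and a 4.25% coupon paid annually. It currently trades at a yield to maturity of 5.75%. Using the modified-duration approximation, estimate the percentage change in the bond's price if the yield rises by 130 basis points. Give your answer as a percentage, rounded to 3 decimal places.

-3.536%

Periodic yield y = 0.0575. Modified duration first:
  t   CF        PV=CF/(1+0.0575)^t    t·PV
  1        42.50        40.1891        40.1891
  2        42.50        38.0039        76.0078
  3     1,042.50       881.5256     2,644.5768
  Σ                    959.7186     2,760.7738
P = 959.7186; D_Mac = 2.87665 yrs; D_mod = 2.87665/(1+0.0575) = 2.72024 yrs.
ΔP/P ≈ -D_mod · Δy = -2.72024 × (+0.013) = -0.035363 = -3.5363%.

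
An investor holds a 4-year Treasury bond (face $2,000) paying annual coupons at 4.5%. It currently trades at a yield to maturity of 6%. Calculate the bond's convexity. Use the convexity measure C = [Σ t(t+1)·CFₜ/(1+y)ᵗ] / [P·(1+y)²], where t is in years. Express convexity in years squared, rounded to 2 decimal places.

16.27

With y = 0.06:
  t   CF        PV=CF/(1+0.06)^t    t·PV        t(t+1)·PV
  1        90.00        84.9057        84.9057         169.8113
  2        90.00        80.0997       160.1994         480.5981
  3        90.00        75.5657       226.6972         906.7888
  4     2,090.00     1,655.4758     6,621.9030      33,109.5151
  Σ                  1,896.0468     7,093.7053      34,666.7133
P = 1,896.0468.
Convexity = Σ t(t+1)·PV / [P·(1+y)²] = 34,666.7133 / (1,896.0468 × 1.123600) = 16.27241.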